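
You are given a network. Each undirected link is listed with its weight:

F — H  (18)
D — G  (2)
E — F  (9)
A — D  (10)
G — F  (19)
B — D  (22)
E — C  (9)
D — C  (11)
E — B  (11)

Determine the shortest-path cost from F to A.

31

Compare a few routes:
F–G–D–A: 19+2+10 = 31
F–E–B–D–A: 9+11+22+10 = 52
F–E–C–D–A: 9+9+11+10 = 39
The minimum is 31 via F–G–D–A.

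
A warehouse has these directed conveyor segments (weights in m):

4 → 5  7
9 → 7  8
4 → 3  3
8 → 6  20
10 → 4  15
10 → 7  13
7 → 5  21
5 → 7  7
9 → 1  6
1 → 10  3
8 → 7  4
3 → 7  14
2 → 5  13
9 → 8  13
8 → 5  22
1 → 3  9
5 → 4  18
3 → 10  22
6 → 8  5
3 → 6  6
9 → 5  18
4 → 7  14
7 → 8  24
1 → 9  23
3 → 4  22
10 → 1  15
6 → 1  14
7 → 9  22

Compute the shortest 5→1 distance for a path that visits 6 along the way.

Best 5 to 6: 5 → 4 → 3 → 6 costing 27
Best 6 to 1: 6 → 1 costing 14
Total via 6: 27 + 14 = 41 m.

41 m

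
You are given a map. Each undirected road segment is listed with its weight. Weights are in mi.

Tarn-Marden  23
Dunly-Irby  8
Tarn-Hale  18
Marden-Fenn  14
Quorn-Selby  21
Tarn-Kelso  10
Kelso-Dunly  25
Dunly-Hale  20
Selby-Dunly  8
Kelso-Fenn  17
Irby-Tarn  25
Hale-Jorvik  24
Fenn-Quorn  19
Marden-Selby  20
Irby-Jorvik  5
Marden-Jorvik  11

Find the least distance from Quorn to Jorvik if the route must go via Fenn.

Best Quorn to Fenn: Quorn → Fenn costing 19
Best Fenn to Jorvik: Fenn → Marden → Jorvik costing 25
Total via Fenn: 19 + 25 = 44 mi.

44 mi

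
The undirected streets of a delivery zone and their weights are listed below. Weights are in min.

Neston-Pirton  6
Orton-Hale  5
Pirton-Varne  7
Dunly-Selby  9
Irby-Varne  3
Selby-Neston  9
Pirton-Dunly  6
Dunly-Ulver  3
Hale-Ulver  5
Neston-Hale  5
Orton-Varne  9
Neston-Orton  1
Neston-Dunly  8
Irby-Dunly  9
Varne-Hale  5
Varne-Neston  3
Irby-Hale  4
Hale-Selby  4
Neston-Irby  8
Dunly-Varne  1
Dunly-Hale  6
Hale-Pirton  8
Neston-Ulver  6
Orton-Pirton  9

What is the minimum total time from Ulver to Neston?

Shortest distances from Ulver:
Ulver: 0
Dunly: 3  (via Ulver)
Varne: 4  (via Dunly)
Hale: 5  (via Ulver)
Neston: 6  (via Ulver)
Shortest route: Ulver–Neston = 6 min.

6 min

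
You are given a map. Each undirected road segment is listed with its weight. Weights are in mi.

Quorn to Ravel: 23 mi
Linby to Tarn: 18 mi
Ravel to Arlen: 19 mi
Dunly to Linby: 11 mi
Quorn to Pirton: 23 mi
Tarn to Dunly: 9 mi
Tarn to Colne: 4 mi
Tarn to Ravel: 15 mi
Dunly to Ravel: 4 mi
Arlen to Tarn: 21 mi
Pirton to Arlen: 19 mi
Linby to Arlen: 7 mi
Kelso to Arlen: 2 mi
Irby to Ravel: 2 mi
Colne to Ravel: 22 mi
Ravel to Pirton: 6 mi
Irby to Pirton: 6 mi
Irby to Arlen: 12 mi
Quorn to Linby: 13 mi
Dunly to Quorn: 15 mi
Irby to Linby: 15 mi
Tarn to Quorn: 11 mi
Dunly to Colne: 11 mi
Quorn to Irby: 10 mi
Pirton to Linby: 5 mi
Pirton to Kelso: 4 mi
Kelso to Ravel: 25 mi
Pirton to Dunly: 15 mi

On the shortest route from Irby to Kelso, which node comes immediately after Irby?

Pirton

Candidate routes:
Irby - Pirton - Kelso: 6+4 = 10
Irby - Ravel - Pirton - Kelso: 2+6+4 = 12
Irby - Arlen - Kelso: 12+2 = 14
The minimum is 10 mi via Irby - Pirton - Kelso.
So from Irby the first move is to Pirton.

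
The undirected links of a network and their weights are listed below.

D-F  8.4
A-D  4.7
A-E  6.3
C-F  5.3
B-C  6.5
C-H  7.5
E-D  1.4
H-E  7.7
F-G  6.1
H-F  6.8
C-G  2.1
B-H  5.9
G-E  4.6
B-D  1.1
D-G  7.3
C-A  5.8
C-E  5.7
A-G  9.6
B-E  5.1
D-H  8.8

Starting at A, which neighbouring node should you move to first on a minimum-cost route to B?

D

Candidate routes:
A - D - E - B: 4.7+1.4+5.1 = 11.2
A - D - B: 4.7+1.1 = 5.8
A - E - D - B: 6.3+1.4+1.1 = 8.8
Cheapest is A - D - B at 5.8.
So from A the first move is to D.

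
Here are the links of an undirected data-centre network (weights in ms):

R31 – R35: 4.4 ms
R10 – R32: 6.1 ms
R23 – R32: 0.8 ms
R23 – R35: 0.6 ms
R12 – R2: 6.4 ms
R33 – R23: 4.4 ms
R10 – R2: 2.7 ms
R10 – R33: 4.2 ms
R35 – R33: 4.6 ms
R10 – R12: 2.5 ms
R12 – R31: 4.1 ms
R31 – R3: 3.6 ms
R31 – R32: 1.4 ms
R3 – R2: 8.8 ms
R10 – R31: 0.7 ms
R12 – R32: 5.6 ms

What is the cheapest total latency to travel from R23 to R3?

Shortest distances from R23:
R23: 0
R35: 0.6  (via R23)
R32: 0.8  (via R23)
R31: 2.2  (via R32)
R10: 2.9  (via R31)
R33: 4.4  (via R23)
R12: 5.4  (via R10)
R2: 5.6  (via R10)
R3: 5.8  (via R31)
Shortest route: R23 → R32 → R31 → R3 = 5.8 ms.

5.8 ms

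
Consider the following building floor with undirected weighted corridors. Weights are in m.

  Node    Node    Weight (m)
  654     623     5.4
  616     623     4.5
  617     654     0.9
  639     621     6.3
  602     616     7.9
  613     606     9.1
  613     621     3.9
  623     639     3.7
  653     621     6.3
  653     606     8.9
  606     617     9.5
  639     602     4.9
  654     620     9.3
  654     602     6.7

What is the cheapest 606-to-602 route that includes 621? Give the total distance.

24.2 m

Shortest 606→621: 606–613–621 = 13
Best 621 to 602: 621–639–602 costing 11.2
Total via 621: 13 + 11.2 = 24.2 m.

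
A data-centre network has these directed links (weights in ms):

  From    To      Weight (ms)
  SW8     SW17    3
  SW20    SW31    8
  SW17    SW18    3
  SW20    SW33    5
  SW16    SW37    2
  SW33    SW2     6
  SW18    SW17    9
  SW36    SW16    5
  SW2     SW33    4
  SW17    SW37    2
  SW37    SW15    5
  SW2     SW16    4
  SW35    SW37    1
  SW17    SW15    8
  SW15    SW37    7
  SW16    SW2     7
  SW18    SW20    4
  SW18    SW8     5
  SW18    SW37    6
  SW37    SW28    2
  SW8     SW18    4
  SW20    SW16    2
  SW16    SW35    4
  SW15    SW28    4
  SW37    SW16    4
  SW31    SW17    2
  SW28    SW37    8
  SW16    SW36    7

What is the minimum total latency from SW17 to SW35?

Compare a few routes:
SW17 → SW37 → SW16 → SW35: 2+4+4 = 10
SW17 → SW18 → SW20 → SW16 → SW35: 3+4+2+4 = 13
SW17 → SW18 → SW37 → SW16 → SW35: 3+6+4+4 = 17
SW17 → SW15 → SW37 → SW16 → SW35: 8+7+4+4 = 23
The minimum is 10 ms via SW17 → SW37 → SW16 → SW35.

10 ms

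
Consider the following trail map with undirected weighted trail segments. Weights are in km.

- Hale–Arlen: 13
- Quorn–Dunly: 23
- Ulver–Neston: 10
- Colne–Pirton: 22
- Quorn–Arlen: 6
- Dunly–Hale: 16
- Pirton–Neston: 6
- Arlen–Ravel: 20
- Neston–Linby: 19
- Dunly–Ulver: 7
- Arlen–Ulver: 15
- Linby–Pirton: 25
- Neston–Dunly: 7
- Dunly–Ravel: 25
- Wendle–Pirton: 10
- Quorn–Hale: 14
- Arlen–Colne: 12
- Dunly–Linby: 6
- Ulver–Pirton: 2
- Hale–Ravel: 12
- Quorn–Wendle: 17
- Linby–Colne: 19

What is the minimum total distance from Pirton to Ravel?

Shortest distances from Pirton:
Pirton: 0
Ulver: 2  (via Pirton)
Neston: 6  (via Pirton)
Dunly: 9  (via Ulver)
Wendle: 10  (via Pirton)
Linby: 15  (via Dunly)
Arlen: 17  (via Ulver)
Colne: 22  (via Pirton)
Quorn: 23  (via Arlen)
Hale: 25  (via Dunly)
Ravel: 34  (via Dunly)
Shortest route: Pirton–Ulver–Dunly–Ravel = 34 km.

34 km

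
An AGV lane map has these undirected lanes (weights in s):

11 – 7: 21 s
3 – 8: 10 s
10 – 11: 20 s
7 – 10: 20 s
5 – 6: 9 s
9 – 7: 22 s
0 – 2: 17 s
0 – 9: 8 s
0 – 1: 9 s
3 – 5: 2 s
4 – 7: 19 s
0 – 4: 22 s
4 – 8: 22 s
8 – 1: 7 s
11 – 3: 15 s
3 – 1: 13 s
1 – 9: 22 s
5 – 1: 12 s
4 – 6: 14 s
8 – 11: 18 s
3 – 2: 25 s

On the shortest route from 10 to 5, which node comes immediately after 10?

Enumerating some paths:
10–11–8–1–5: 20+18+7+12 = 57
10–11–8–3–5: 20+18+10+2 = 50
10–11–3–5: 20+15+2 = 37
Cheapest is 10–11–3–5 at 37 s.
So from 10 the first move is to 11.

11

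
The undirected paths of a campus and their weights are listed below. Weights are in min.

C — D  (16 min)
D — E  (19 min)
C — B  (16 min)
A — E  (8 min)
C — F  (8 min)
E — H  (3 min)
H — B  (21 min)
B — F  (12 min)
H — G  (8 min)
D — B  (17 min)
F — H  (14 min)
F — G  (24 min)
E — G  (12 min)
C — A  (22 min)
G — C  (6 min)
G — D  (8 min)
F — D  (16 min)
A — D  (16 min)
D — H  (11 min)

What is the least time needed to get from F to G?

Compare a few routes:
F–G: 24 = 24
F–D–G: 16+8 = 24
F–C–G: 8+6 = 14
F–H–G: 14+8 = 22
The minimum is 14 min via F–C–G.

14 min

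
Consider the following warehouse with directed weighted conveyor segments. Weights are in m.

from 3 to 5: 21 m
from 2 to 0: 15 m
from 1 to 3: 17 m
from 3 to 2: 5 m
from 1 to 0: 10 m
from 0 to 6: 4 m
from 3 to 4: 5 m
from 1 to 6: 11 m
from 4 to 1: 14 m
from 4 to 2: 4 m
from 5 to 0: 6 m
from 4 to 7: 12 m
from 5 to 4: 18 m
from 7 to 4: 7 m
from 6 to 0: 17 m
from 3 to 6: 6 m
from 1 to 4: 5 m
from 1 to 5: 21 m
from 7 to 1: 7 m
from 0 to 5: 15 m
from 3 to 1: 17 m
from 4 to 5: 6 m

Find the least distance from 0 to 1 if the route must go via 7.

Shortest 0→7: 0–5–4–7 = 45
Best 7 to 1: 7–1 costing 7
Total via 7: 45 + 7 = 52 m.

52 m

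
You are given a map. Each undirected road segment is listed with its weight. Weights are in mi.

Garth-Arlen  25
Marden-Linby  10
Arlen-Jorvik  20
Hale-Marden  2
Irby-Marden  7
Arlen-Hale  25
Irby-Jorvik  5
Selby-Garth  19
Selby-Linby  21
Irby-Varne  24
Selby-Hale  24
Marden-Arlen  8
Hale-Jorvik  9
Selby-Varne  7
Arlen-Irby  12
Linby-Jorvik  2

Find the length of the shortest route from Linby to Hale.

Running Dijkstra from Linby:
Linby: 0
Jorvik: 2  (via Linby)
Irby: 7  (via Jorvik)
Marden: 10  (via Linby)
Hale: 11  (via Jorvik)
Shortest route: Linby → Jorvik → Hale = 11 mi.

11 mi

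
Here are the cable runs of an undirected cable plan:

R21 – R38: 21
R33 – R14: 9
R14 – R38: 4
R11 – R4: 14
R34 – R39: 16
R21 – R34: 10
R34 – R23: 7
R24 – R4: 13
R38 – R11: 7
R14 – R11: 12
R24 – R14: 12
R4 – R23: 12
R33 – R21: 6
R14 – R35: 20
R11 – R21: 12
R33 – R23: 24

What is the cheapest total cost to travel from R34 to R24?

32

Shortest distances from R34:
R34: 0
R23: 7  (via R34)
R21: 10  (via R34)
R33: 16  (via R21)
R39: 16  (via R34)
R4: 19  (via R23)
R11: 22  (via R21)
R14: 25  (via R33)
R38: 29  (via R11)
R24: 32  (via R4)
Shortest route: R34–R23–R4–R24 = 32.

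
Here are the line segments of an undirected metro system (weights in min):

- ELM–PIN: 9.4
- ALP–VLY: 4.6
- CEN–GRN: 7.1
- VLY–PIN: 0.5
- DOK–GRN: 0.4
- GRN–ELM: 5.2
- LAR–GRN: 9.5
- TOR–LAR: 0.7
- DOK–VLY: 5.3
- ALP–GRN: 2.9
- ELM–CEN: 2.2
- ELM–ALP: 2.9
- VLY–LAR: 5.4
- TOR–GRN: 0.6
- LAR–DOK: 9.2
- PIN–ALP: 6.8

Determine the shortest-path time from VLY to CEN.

Running Dijkstra from VLY:
VLY: 0
PIN: 0.5  (via VLY)
ALP: 4.6  (via VLY)
DOK: 5.3  (via VLY)
LAR: 5.4  (via VLY)
GRN: 5.7  (via DOK)
TOR: 6.1  (via LAR)
ELM: 7.5  (via ALP)
CEN: 9.7  (via ELM)
Shortest route: VLY–ALP–ELM–CEN = 9.7 min.

9.7 min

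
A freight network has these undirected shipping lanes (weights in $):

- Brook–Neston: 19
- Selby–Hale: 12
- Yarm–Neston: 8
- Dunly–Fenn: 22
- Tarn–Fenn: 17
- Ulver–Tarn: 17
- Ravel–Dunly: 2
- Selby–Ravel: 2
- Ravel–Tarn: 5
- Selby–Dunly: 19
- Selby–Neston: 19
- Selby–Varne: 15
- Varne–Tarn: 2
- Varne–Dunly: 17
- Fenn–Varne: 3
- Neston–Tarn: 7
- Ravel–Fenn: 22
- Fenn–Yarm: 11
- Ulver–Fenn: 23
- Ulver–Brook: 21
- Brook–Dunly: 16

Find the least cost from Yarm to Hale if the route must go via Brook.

$59

Shortest Yarm→Brook: Yarm–Neston–Brook = 27
Best Brook to Hale: Brook–Dunly–Ravel–Selby–Hale costing 32
Total via Brook: 27 + 32 = $59.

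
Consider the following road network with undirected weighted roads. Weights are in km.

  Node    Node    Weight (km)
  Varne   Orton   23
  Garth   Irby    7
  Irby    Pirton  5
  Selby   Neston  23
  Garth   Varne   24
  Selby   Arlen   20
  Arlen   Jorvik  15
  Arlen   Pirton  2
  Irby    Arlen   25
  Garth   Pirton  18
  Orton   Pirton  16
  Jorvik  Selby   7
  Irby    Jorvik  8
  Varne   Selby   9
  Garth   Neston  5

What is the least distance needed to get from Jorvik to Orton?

29 km

Settle nodes by increasing distance from Jorvik:
Jorvik: 0
Selby: 7  (via Jorvik)
Irby: 8  (via Jorvik)
Pirton: 13  (via Irby)
Garth: 15  (via Irby)
Arlen: 15  (via Jorvik)
Varne: 16  (via Selby)
Neston: 20  (via Garth)
Orton: 29  (via Pirton)
Shortest route: Jorvik–Irby–Pirton–Orton = 29 km.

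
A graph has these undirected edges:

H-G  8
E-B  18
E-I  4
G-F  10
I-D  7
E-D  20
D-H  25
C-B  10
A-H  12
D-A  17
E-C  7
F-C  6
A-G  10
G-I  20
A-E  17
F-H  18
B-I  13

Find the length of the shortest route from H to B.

Shortest distances from H:
H: 0
G: 8  (via H)
A: 12  (via H)
F: 18  (via H)
C: 24  (via F)
D: 25  (via H)
I: 28  (via G)
E: 29  (via A)
B: 34  (via C)
Shortest route: H → F → C → B = 34.

34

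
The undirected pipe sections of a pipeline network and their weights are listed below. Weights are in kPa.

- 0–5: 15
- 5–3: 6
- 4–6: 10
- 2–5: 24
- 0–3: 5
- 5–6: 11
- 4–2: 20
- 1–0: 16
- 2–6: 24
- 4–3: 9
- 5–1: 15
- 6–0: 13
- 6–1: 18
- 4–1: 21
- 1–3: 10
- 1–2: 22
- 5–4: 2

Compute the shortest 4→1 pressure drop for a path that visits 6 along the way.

Best 4 to 6: 4–6 costing 10
Shortest 6→1: 6–1 = 18
Total via 6: 10 + 18 = 28 kPa.

28 kPa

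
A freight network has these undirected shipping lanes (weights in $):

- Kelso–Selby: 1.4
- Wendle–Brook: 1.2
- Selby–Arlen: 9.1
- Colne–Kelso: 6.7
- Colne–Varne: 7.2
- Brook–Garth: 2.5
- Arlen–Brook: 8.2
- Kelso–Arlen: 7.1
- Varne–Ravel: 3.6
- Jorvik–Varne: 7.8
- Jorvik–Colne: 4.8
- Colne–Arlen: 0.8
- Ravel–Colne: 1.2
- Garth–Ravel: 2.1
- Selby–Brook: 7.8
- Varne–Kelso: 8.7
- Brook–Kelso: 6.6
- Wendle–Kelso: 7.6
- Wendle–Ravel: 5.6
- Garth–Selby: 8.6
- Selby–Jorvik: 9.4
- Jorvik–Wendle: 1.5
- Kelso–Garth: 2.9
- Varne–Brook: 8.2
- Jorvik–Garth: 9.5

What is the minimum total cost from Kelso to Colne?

$6.2

Enumerating some paths:
Kelso - Colne: 6.7 = 6.7
Kelso - Arlen - Colne: 7.1+0.8 = 7.9
Kelso - Garth - Ravel - Colne: 2.9+2.1+1.2 = 6.2
Cheapest is Kelso - Garth - Ravel - Colne at $6.2.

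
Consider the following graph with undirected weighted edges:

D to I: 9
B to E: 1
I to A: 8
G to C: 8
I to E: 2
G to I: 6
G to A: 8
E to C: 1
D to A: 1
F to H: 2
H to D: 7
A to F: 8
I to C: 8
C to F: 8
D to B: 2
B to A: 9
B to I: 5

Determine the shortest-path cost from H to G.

Enumerating some paths:
H–F–C–G: 2+8+8 = 18
H–D–A–G: 7+1+8 = 16
Cheapest is H–D–A–G at 16.

16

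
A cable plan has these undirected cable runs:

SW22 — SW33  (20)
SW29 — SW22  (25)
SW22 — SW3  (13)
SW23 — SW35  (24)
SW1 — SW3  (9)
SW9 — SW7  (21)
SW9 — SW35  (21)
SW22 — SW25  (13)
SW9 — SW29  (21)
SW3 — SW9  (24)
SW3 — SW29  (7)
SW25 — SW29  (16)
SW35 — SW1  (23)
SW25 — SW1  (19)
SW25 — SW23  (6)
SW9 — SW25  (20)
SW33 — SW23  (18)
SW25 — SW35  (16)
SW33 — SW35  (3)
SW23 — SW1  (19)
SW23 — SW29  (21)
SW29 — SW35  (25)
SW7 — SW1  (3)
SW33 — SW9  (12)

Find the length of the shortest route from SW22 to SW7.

25

Candidate routes:
SW22 → SW3 → SW1 → SW7: 13+9+3 = 25
SW22 → SW25 → SW1 → SW7: 13+19+3 = 35
Cheapest is SW22 → SW3 → SW1 → SW7 at 25.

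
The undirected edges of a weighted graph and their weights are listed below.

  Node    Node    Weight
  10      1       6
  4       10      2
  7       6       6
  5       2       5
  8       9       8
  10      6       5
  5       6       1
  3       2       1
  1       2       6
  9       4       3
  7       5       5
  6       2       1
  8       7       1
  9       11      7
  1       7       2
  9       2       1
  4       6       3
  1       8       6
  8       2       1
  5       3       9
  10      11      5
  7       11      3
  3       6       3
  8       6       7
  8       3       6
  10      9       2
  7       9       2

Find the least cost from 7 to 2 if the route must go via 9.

Best 7 to 9: 7–9 costing 2
Best 9 to 2: 9–2 costing 1
Total via 9: 2 + 1 = 3.

3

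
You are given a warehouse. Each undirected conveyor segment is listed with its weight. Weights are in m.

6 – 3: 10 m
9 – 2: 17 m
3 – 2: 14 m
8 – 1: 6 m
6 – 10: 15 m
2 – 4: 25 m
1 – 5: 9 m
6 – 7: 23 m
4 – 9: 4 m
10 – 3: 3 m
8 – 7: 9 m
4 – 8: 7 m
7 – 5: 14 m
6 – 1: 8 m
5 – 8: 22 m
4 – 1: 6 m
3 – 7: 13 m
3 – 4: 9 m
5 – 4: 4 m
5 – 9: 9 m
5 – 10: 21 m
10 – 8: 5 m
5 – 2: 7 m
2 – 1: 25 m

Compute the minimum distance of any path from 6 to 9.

Compare a few routes:
6 - 1 - 4 - 9: 8+6+4 = 18
6 - 3 - 4 - 9: 10+9+4 = 23
Cheapest is 6 - 1 - 4 - 9 at 18 m.

18 m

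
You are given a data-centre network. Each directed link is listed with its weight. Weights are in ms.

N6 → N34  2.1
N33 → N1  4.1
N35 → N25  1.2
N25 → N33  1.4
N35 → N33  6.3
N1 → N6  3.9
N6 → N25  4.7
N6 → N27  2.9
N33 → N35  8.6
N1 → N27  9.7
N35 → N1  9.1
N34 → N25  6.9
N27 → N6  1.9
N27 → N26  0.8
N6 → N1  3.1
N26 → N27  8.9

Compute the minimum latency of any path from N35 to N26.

14.3 ms

Enumerating some paths:
N35 → N25 → N33 → N1 → N27 → N26: 1.2+1.4+4.1+9.7+0.8 = 17.2
N35 → N1 → N6 → N27 → N26: 9.1+3.9+2.9+0.8 = 16.7
N35 → N25 → N33 → N1 → N6 → N27 → N26: 1.2+1.4+4.1+3.9+2.9+0.8 = 14.3
Cheapest is N35 → N25 → N33 → N1 → N6 → N27 → N26 at 14.3 ms.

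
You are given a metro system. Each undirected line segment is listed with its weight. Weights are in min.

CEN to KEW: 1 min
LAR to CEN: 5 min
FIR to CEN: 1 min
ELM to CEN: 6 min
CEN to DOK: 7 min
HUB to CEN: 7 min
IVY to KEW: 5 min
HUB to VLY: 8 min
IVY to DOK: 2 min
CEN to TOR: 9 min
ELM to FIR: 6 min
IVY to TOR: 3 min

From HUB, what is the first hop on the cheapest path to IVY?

Enumerating some paths:
HUB → CEN → TOR → IVY: 7+9+3 = 19
HUB → CEN → DOK → IVY: 7+7+2 = 16
HUB → CEN → KEW → IVY: 7+1+5 = 13
Cheapest is HUB → CEN → KEW → IVY at 13 min.
So from HUB the first move is to CEN.

CEN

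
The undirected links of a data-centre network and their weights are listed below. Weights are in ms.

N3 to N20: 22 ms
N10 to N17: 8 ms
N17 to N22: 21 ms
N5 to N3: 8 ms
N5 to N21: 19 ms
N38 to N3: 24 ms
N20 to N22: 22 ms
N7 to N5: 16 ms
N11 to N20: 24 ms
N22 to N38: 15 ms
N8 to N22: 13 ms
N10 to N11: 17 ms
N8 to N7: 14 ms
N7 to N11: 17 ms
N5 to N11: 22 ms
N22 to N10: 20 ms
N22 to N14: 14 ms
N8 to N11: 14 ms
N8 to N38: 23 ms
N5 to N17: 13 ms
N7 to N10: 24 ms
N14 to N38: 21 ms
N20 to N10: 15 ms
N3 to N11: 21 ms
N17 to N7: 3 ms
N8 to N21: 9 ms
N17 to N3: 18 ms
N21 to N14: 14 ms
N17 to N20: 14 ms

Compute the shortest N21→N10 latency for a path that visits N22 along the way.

42 ms

Shortest N21→N22: N21 → N8 → N22 = 22
Best N22 to N10: N22 → N10 costing 20
Total via N22: 22 + 20 = 42 ms.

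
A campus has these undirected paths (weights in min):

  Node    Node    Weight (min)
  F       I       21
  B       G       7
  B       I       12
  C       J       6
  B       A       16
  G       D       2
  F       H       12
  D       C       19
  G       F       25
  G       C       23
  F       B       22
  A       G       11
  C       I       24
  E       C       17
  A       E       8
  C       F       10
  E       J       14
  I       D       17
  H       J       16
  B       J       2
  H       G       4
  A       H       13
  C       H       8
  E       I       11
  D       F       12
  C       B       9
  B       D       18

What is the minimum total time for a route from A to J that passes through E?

Shortest A→E: A → E = 8
Best E to J: E → J costing 14
Total via E: 8 + 14 = 22 min.

22 min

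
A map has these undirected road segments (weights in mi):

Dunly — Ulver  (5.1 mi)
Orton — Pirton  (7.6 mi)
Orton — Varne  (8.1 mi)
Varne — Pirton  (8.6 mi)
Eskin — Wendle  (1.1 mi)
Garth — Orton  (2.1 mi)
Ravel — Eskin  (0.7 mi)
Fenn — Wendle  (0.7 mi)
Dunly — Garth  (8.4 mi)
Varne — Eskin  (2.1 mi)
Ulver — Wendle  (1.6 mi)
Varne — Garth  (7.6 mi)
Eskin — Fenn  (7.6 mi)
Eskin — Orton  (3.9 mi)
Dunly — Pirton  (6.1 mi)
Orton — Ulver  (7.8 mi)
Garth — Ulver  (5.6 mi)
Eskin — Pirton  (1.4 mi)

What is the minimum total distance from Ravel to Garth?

6.7 mi

Enumerating some paths:
Ravel - Eskin - Varne - Garth: 0.7+2.1+7.6 = 10.4
Ravel - Eskin - Wendle - Ulver - Garth: 0.7+1.1+1.6+5.6 = 9
Ravel - Eskin - Orton - Garth: 0.7+3.9+2.1 = 6.7
The minimum is 6.7 mi via Ravel - Eskin - Orton - Garth.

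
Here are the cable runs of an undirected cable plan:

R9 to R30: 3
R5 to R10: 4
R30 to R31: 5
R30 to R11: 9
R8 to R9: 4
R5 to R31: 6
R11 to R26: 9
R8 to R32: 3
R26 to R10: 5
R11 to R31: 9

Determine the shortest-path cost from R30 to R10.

Shortest distances from R30:
R30: 0
R9: 3  (via R30)
R31: 5  (via R30)
R8: 7  (via R9)
R11: 9  (via R30)
R32: 10  (via R8)
R5: 11  (via R31)
R10: 15  (via R5)
Shortest route: R30 → R31 → R5 → R10 = 15.

15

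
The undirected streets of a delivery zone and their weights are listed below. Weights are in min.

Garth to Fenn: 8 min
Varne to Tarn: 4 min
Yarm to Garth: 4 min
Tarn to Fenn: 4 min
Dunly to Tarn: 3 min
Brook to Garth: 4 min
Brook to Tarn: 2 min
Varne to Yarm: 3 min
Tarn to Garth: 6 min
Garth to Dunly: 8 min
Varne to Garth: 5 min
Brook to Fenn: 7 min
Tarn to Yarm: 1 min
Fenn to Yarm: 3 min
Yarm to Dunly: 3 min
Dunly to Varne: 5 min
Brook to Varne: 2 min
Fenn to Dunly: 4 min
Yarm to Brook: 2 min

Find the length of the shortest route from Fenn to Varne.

Running Dijkstra from Fenn:
Fenn: 0
Yarm: 3  (via Fenn)
Dunly: 4  (via Fenn)
Tarn: 4  (via Fenn)
Brook: 5  (via Yarm)
Varne: 6  (via Yarm)
Shortest route: Fenn → Yarm → Varne = 6 min.

6 min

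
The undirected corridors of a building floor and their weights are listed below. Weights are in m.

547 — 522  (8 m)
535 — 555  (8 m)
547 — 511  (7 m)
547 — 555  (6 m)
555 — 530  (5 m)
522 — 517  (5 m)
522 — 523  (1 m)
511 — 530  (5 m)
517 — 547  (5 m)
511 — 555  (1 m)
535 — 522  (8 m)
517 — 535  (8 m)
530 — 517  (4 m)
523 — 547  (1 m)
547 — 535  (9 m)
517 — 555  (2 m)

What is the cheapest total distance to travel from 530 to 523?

Settle nodes by increasing distance from 530:
530: 0
517: 4  (via 530)
511: 5  (via 530)
555: 5  (via 530)
547: 9  (via 517)
522: 9  (via 517)
523: 10  (via 547)
Shortest route: 530 → 517 → 547 → 523 = 10 m.

10 m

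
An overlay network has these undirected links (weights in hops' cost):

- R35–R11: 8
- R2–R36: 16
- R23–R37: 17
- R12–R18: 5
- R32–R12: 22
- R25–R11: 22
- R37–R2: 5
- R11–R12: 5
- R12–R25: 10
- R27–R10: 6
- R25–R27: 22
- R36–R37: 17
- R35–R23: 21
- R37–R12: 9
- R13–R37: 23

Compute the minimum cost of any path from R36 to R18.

Running Dijkstra from R36:
R36: 0
R2: 16  (via R36)
R37: 17  (via R36)
R12: 26  (via R37)
R18: 31  (via R12)
Shortest route: R36–R37–R12–R18 = 31 hops' cost.

31 hops' cost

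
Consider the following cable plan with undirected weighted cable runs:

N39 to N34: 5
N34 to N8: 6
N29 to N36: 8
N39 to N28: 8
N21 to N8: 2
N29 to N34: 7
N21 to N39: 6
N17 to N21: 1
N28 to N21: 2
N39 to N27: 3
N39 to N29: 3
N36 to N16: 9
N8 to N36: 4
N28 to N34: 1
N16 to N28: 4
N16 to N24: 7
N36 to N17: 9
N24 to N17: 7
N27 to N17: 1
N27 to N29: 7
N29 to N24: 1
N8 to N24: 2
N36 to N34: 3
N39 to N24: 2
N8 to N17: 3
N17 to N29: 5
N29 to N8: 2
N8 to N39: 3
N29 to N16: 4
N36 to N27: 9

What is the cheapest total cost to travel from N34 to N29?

7

Shortest distances from N34:
N34: 0
N28: 1  (via N34)
N21: 3  (via N28)
N36: 3  (via N34)
N17: 4  (via N21)
N39: 5  (via N34)
N8: 5  (via N21)
N27: 5  (via N17)
N16: 5  (via N28)
N24: 7  (via N39)
N29: 7  (via N34)
Shortest route: N34–N29 = 7.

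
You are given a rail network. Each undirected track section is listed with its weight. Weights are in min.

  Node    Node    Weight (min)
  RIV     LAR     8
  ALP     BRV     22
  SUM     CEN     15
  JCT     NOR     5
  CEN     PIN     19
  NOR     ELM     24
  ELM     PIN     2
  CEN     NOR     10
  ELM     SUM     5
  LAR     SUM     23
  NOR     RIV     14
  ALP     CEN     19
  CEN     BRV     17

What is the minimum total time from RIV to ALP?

Enumerating some paths:
RIV–NOR–CEN–BRV–ALP: 14+10+17+22 = 63
RIV–NOR–CEN–ALP: 14+10+19 = 43
The minimum is 43 min via RIV–NOR–CEN–ALP.

43 min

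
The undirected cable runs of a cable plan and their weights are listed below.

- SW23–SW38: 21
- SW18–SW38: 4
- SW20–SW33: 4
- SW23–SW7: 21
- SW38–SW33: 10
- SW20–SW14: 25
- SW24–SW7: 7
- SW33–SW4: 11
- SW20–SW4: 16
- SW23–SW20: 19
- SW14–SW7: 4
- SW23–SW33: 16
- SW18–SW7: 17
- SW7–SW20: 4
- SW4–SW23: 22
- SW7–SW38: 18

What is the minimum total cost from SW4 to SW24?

Compare a few routes:
SW4–SW33–SW38–SW7–SW24: 11+10+18+7 = 46
SW4–SW20–SW7–SW24: 16+4+7 = 27
SW4–SW33–SW20–SW7–SW24: 11+4+4+7 = 26
The minimum is 26 via SW4–SW33–SW20–SW7–SW24.

26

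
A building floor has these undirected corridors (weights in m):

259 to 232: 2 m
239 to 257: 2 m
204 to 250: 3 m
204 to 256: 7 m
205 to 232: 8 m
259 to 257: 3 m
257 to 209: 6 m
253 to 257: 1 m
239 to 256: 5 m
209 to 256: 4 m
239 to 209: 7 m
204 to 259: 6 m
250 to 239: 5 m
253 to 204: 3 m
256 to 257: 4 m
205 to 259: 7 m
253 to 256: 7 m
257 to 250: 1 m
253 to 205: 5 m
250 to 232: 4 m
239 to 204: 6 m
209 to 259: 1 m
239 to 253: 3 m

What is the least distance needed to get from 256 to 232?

7 m

Settle nodes by increasing distance from 256:
256: 0
209: 4  (via 256)
257: 4  (via 256)
259: 5  (via 209)
253: 5  (via 257)
250: 5  (via 257)
239: 5  (via 256)
232: 7  (via 259)
Shortest route: 256–209–259–232 = 7 m.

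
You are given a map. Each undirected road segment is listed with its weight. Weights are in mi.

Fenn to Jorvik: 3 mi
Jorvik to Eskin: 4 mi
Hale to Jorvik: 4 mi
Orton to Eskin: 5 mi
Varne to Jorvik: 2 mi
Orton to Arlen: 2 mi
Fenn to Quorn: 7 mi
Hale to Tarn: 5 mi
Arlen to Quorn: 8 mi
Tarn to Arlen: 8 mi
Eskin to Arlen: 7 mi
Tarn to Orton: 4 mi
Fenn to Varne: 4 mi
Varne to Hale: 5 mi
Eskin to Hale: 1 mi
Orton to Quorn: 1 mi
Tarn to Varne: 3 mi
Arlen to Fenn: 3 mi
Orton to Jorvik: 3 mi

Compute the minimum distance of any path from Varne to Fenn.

Enumerating some paths:
Varne–Fenn: 4 = 4
Varne–Jorvik–Fenn: 2+3 = 5
The minimum is 4 mi via Varne–Fenn.

4 mi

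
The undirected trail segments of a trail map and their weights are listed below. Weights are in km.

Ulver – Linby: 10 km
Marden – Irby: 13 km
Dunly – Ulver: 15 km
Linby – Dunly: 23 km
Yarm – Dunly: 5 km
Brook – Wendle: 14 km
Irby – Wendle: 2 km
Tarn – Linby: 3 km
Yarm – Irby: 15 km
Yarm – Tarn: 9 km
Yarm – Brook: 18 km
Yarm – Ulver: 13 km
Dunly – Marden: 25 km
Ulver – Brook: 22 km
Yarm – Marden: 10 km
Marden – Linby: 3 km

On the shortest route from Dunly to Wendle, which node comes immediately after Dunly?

Compare a few routes:
Dunly → Yarm → Irby → Wendle: 5+15+2 = 22
Dunly → Yarm → Tarn → Linby → Marden → Irby → Wendle: 5+9+3+3+13+2 = 35
Dunly → Yarm → Marden → Irby → Wendle: 5+10+13+2 = 30
Dunly → Yarm → Brook → Wendle: 5+18+14 = 37
Cheapest is Dunly → Yarm → Irby → Wendle at 22 km.
So from Dunly the first move is to Yarm.

Yarm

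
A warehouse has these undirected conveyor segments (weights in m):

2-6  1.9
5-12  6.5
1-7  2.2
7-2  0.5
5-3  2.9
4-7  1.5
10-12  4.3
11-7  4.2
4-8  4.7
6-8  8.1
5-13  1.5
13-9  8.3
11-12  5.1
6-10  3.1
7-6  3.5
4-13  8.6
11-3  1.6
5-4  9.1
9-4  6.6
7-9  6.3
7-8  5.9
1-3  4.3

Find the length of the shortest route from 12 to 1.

11 m

Settle nodes by increasing distance from 12:
12: 0
10: 4.3  (via 12)
11: 5.1  (via 12)
5: 6.5  (via 12)
3: 6.7  (via 11)
6: 7.4  (via 10)
13: 8  (via 5)
2: 9.3  (via 6)
7: 9.3  (via 11)
4: 10.8  (via 7)
1: 11  (via 3)
Shortest route: 12–11–3–1 = 11 m.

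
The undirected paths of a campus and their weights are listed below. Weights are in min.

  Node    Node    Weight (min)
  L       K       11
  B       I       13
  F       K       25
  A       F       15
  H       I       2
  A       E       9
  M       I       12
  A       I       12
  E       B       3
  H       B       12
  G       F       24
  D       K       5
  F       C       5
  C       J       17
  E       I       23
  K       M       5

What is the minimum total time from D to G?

Compare a few routes:
D–K–F–G: 5+25+24 = 54
D–K–M–I–B–E–A–F–G: 5+5+12+13+3+9+15+24 = 86
D–K–M–I–A–F–G: 5+5+12+12+15+24 = 73
Cheapest is D–K–F–G at 54 min.

54 min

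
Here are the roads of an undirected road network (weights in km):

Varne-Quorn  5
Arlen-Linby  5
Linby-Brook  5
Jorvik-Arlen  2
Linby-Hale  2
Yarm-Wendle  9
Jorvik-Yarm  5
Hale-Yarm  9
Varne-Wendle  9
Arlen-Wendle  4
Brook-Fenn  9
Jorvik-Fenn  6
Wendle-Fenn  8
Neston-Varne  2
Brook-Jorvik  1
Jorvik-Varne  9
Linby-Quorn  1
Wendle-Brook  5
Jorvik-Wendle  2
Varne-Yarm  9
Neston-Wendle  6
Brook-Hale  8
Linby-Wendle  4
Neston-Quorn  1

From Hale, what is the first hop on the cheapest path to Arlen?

Linby

Candidate routes:
Hale - Linby - Arlen: 2+5 = 7
Hale - Linby - Wendle - Arlen: 2+4+4 = 10
Hale - Linby - Wendle - Jorvik - Arlen: 2+4+2+2 = 10
Cheapest is Hale - Linby - Arlen at 7 km.
So from Hale the first move is to Linby.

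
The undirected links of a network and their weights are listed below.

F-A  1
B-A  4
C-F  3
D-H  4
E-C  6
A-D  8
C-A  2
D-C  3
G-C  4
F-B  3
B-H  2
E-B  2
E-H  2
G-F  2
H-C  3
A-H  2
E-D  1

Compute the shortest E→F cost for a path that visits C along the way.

Best E to C: E → D → C costing 4
Shortest C→F: C → F = 3
Total via C: 4 + 3 = 7.

7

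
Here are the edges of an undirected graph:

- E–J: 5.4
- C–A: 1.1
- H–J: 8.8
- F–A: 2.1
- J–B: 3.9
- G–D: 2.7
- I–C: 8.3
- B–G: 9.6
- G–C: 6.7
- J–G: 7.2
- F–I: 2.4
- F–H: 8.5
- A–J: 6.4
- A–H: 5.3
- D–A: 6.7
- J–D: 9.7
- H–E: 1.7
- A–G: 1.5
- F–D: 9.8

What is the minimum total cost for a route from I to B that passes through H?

20.8

Best I to H: I → F → A → H costing 9.8
Shortest H→B: H → E → J → B = 11
Total via H: 9.8 + 11 = 20.8.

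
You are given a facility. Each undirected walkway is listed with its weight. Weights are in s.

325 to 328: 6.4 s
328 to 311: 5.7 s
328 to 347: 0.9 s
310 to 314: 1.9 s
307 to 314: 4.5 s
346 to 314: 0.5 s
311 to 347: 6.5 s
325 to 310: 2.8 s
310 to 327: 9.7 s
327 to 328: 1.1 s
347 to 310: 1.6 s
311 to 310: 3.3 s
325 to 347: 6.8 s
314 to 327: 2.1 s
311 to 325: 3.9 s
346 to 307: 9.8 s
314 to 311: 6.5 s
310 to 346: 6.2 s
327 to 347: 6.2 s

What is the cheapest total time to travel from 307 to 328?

Settle nodes by increasing distance from 307:
307: 0
314: 4.5  (via 307)
346: 5  (via 314)
310: 6.4  (via 314)
327: 6.6  (via 314)
328: 7.7  (via 327)
Shortest route: 307 → 314 → 327 → 328 = 7.7 s.

7.7 s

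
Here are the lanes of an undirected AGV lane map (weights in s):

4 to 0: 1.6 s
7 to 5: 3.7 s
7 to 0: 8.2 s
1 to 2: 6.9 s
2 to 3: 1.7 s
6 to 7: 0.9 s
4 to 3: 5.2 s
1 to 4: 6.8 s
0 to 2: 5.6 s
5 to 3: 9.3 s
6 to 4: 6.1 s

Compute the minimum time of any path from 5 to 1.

Running Dijkstra from 5:
5: 0
7: 3.7  (via 5)
6: 4.6  (via 7)
3: 9.3  (via 5)
4: 10.7  (via 6)
2: 11  (via 3)
0: 11.9  (via 7)
1: 17.5  (via 4)
Shortest route: 5 → 7 → 6 → 4 → 1 = 17.5 s.

17.5 s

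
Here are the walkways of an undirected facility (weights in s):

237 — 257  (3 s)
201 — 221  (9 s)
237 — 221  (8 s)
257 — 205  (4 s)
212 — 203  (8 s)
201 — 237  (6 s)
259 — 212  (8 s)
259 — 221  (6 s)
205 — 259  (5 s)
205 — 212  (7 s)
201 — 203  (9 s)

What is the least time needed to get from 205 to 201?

Settle nodes by increasing distance from 205:
205: 0
257: 4  (via 205)
259: 5  (via 205)
212: 7  (via 205)
237: 7  (via 257)
221: 11  (via 259)
201: 13  (via 237)
Shortest route: 205–257–237–201 = 13 s.

13 s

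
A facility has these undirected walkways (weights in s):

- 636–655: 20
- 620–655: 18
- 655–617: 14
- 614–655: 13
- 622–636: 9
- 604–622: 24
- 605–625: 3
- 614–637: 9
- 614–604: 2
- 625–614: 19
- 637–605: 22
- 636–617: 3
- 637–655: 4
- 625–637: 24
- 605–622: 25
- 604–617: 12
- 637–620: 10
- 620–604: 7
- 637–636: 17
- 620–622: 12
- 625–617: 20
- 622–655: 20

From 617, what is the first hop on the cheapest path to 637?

655

Enumerating some paths:
617–655–637: 14+4 = 18
617–636–637: 3+17 = 20
617–604–614–637: 12+2+9 = 23
The minimum is 18 s via 617–655–637.
So from 617 the first move is to 655.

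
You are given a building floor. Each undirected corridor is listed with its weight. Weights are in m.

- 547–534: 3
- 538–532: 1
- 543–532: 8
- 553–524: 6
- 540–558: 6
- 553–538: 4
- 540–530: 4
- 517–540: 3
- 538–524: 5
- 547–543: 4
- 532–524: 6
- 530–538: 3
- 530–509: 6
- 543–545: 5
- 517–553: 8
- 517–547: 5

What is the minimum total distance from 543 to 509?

Candidate routes:
543–532–538–530–509: 8+1+3+6 = 18
543–547–517–540–530–509: 4+5+3+4+6 = 22
The minimum is 18 m via 543–532–538–530–509.

18 m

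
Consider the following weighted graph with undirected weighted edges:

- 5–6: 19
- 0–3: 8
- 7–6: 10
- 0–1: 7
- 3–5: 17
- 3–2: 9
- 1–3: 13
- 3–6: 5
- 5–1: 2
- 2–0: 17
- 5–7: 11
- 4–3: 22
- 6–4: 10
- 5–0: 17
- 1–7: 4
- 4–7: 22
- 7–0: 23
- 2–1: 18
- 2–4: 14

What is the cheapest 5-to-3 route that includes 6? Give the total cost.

Best 5 to 6: 5–1–7–6 costing 16
Best 6 to 3: 6–3 costing 5
Total via 6: 16 + 5 = 21.

21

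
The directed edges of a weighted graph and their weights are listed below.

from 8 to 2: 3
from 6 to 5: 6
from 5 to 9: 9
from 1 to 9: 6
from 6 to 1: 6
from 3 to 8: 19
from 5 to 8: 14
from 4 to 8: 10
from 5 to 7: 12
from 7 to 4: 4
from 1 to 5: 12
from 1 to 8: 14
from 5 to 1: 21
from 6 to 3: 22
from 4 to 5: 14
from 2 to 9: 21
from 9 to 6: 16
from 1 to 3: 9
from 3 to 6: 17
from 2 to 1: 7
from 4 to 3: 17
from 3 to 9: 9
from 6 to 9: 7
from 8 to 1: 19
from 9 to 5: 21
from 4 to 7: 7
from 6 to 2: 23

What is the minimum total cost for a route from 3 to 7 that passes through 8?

53

Best 3 to 8: 3 → 8 costing 19
Shortest 8→7: 8 → 2 → 1 → 5 → 7 = 34
Total via 8: 19 + 34 = 53.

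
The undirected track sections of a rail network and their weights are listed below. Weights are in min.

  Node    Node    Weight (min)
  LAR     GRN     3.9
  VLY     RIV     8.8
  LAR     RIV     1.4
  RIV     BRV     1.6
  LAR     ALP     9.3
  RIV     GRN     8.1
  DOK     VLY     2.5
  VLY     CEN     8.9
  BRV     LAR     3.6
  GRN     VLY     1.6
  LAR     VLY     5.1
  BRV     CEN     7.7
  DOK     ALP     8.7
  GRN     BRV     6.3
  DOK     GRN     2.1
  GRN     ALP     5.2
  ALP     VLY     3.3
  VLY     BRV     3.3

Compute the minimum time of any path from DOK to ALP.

Candidate routes:
DOK → VLY → ALP: 2.5+3.3 = 5.8
DOK → ALP: 8.7 = 8.7
DOK → GRN → ALP: 2.1+5.2 = 7.3
DOK → GRN → VLY → ALP: 2.1+1.6+3.3 = 7
The minimum is 5.8 min via DOK → VLY → ALP.

5.8 min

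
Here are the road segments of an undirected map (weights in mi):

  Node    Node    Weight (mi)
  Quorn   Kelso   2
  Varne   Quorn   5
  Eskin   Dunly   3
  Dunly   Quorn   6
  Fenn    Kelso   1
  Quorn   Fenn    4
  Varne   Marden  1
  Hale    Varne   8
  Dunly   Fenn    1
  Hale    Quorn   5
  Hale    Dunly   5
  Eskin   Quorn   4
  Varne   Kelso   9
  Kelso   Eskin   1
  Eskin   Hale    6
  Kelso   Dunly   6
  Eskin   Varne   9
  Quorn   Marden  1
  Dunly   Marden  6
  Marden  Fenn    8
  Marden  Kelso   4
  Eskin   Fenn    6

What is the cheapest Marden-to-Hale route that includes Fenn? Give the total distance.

Shortest Marden→Fenn: Marden → Quorn → Kelso → Fenn = 4
Shortest Fenn→Hale: Fenn → Dunly → Hale = 6
Total via Fenn: 4 + 6 = 10 mi.

10 mi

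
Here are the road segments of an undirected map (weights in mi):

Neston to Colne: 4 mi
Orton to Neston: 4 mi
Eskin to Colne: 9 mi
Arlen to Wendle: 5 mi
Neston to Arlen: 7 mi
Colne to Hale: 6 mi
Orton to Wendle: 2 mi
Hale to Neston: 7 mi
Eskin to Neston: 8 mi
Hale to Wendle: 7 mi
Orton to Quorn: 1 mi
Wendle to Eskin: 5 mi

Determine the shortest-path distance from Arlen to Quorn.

8 mi

Shortest distances from Arlen:
Arlen: 0
Wendle: 5  (via Arlen)
Neston: 7  (via Arlen)
Orton: 7  (via Wendle)
Quorn: 8  (via Orton)
Shortest route: Arlen → Wendle → Orton → Quorn = 8 mi.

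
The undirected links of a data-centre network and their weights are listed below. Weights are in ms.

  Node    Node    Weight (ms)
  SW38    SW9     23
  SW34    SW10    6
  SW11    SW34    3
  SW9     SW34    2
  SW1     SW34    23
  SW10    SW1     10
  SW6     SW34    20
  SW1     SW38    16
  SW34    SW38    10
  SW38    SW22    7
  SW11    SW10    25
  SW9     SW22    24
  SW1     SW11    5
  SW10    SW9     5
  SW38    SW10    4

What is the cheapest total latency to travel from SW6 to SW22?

37 ms

Running Dijkstra from SW6:
SW6: 0
SW34: 20  (via SW6)
SW9: 22  (via SW34)
SW11: 23  (via SW34)
SW10: 26  (via SW34)
SW1: 28  (via SW11)
SW38: 30  (via SW34)
SW22: 37  (via SW38)
Shortest route: SW6 → SW34 → SW38 → SW22 = 37 ms.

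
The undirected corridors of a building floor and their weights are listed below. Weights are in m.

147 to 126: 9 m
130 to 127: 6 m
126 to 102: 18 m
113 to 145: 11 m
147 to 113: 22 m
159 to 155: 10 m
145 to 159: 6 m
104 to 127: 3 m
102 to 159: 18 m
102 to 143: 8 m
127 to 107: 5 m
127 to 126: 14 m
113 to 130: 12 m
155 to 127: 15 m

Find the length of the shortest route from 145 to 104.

32 m

Running Dijkstra from 145:
145: 0
159: 6  (via 145)
113: 11  (via 145)
155: 16  (via 159)
130: 23  (via 113)
102: 24  (via 159)
127: 29  (via 130)
104: 32  (via 127)
Shortest route: 145 → 113 → 130 → 127 → 104 = 32 m.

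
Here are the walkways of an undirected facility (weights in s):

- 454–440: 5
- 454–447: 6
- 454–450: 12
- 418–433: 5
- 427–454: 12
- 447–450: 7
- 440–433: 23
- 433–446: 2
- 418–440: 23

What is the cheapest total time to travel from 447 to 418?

34 s

Settle nodes by increasing distance from 447:
447: 0
454: 6  (via 447)
450: 7  (via 447)
440: 11  (via 454)
427: 18  (via 454)
418: 34  (via 440)
Shortest route: 447 → 454 → 440 → 418 = 34 s.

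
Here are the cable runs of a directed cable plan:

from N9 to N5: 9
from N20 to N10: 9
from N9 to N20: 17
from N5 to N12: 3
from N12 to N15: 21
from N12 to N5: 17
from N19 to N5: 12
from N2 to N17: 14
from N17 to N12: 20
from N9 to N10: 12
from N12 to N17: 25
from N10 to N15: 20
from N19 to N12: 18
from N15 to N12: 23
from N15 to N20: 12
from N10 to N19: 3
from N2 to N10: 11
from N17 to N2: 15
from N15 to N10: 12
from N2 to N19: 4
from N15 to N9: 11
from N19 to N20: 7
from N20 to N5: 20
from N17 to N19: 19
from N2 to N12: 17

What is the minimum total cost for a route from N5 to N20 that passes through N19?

Shortest N5→N19: N5–N12–N15–N10–N19 = 39
Best N19 to N20: N19–N20 costing 7
Total via N19: 39 + 7 = 46.

46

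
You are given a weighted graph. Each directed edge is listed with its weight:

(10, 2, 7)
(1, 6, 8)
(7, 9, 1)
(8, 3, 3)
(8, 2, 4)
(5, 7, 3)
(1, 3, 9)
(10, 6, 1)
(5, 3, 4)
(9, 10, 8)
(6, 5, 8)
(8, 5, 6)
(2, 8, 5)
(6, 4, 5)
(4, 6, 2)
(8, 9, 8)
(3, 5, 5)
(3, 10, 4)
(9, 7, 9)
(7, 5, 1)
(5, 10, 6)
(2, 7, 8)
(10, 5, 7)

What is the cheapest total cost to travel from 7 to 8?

Candidate routes:
7 - 9 - 10 - 2 - 8: 1+8+7+5 = 21
7 - 5 - 10 - 2 - 8: 1+6+7+5 = 19
7 - 5 - 3 - 10 - 2 - 8: 1+4+4+7+5 = 21
Cheapest is 7 - 5 - 10 - 2 - 8 at 19.

19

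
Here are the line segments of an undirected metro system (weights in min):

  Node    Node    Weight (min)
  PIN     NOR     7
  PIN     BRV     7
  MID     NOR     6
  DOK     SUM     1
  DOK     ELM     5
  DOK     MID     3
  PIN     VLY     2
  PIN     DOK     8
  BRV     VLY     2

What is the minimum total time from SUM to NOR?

10 min

Enumerating some paths:
SUM - DOK - PIN - NOR: 1+8+7 = 16
SUM - DOK - MID - NOR: 1+3+6 = 10
Cheapest is SUM - DOK - MID - NOR at 10 min.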